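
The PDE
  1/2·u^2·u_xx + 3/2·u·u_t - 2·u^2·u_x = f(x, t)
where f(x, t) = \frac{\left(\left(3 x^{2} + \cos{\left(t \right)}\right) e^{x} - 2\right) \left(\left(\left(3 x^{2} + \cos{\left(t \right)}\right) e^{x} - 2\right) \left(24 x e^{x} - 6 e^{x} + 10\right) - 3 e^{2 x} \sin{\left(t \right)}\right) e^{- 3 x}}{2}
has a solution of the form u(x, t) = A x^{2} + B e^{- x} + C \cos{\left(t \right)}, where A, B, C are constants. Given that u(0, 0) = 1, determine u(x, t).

Substitute the ansatz u = A x^{2} + B e^{- x} + C \cos{\left(t \right)} into the left-hand side.
Derivatives of the ansatz:
  u_xx = 2 A + B e^{- x}
  u_t = - C \sin{\left(t \right)}
  u_x = 2 A x - B e^{- x}
Term by term:
  1/2·u^2·u_xx = A^{3} x^{4} + \frac{A^{2} B x^{4} e^{- x}}{2} + 2 A^{2} B x^{2} e^{- x} + 2 A^{2} C x^{2} \cos{\left(t \right)} + A B^{2} x^{2} e^{- 2 x} + A B^{2} e^{- 2 x} + A B C x^{2} e^{- x} \cos{\left(t \right)} + 2 A B C e^{- x} \cos{\left(t \right)} + A C^{2} \cos^{2}{\left(t \right)} + \frac{B^{3} e^{- 3 x}}{2} + B^{2} C e^{- 2 x} \cos{\left(t \right)} + \frac{B C^{2} e^{- x} \cos^{2}{\left(t \right)}}{2}
  3/2·u·u_t = - \frac{3 A C x^{2} \sin{\left(t \right)}}{2} - \frac{3 B C e^{- x} \sin{\left(t \right)}}{2} - \frac{3 C^{2} \sin{\left(t \right)} \cos{\left(t \right)}}{2}
  -2·u^2·u_x = - 4 A^{3} x^{5} + 2 A^{2} B x^{4} e^{- x} - 8 A^{2} B x^{3} e^{- x} - 8 A^{2} C x^{3} \cos{\left(t \right)} + 4 A B^{2} x^{2} e^{- 2 x} - 4 A B^{2} x e^{- 2 x} + 4 A B C x^{2} e^{- x} \cos{\left(t \right)} - 8 A B C x e^{- x} \cos{\left(t \right)} - 4 A C^{2} x \cos^{2}{\left(t \right)} + 2 B^{3} e^{- 3 x} + 4 B^{2} C e^{- 2 x} \cos{\left(t \right)} + 2 B C^{2} e^{- x} \cos^{2}{\left(t \right)}
So the left-hand side equals
  - 4 A^{3} x^{5} + A^{3} x^{4} + \frac{5 A^{2} B x^{4} e^{- x}}{2} - 8 A^{2} B x^{3} e^{- x} + 2 A^{2} B x^{2} e^{- x} - 8 A^{2} C x^{3} \cos{\left(t \right)} + 2 A^{2} C x^{2} \cos{\left(t \right)} + 5 A B^{2} x^{2} e^{- 2 x} - 4 A B^{2} x e^{- 2 x} + A B^{2} e^{- 2 x} + 5 A B C x^{2} e^{- x} \cos{\left(t \right)} - 8 A B C x e^{- x} \cos{\left(t \right)} + 2 A B C e^{- x} \cos{\left(t \right)} - 4 A C^{2} x \cos^{2}{\left(t \right)} + A C^{2} \cos^{2}{\left(t \right)} - \frac{3 A C x^{2} \sin{\left(t \right)}}{2} + \frac{5 B^{3} e^{- 3 x}}{2} + 5 B^{2} C e^{- 2 x} \cos{\left(t \right)} + \frac{5 B C^{2} e^{- x} \cos^{2}{\left(t \right)}}{2} - \frac{3 B C e^{- x} \sin{\left(t \right)}}{2} - \frac{3 C^{2} \sin{\left(t \right)} \cos{\left(t \right)}}{2}
This must equal f(x, t) identically; expanded, f = 108 x^{5} - 27 x^{4} + 45 x^{4} e^{- x} + 72 x^{3} \cos{\left(t \right)} - 144 x^{3} e^{- x} - \frac{9 x^{2} \sin{\left(t \right)}}{2} - 18 x^{2} \cos{\left(t \right)} + 30 x^{2} e^{- x} \cos{\left(t \right)} + 36 x^{2} e^{- x} - 60 x^{2} e^{- 2 x} + 12 x \cos^{2}{\left(t \right)} - 48 x e^{- x} \cos{\left(t \right)} + 48 x e^{- 2 x} - \frac{3 \sin{\left(t \right)} \cos{\left(t \right)}}{2} - 3 \cos^{2}{\left(t \right)} + 3 e^{- x} \sin{\left(t \right)} + 5 e^{- x} \cos^{2}{\left(t \right)} + 12 e^{- x} \cos{\left(t \right)} - 20 e^{- 2 x} \cos{\left(t \right)} - 12 e^{- 2 x} + 20 e^{- 3 x}.
Matching coefficients of the independent functions:
(each divided by its leading coefficient; functions giving the same equation are listed together)
  [x^{4}, x^{5}]:  A^{3} + 27 = 0
  [x e^{- 2 x}, x^{2} e^{- 2 x}, e^{- 2 x}]:  A B^{2} + 12 = 0
  [x \cos^{2}{\left(t \right)}, \cos^{2}{\left(t \right)}]:  A C^{2} + 3 = 0
  [x^{2} e^{- x}, x^{3} e^{- x}, x^{4} e^{- x}]:  A^{2} B - 18 = 0
  [x^{2} \sin{\left(t \right)}]:  A C - 3 = 0
  [x^{2} \cos{\left(t \right)}, x^{3} \cos{\left(t \right)}]:  A^{2} C + 9 = 0
  [e^{- 2 x} \cos{\left(t \right)}]:  B^{2} C + 4 = 0
  [e^{- x} \sin{\left(t \right)}]:  B C + 2 = 0
  [e^{- x} \cos{\left(t \right)}, x e^{- x} \cos{\left(t \right)}, x^{2} e^{- x} \cos{\left(t \right)}]:  A B C - 6 = 0
  [e^{- x} \cos^{2}{\left(t \right)}]:  B C^{2} - 2 = 0
  [\sin{\left(t \right)} \cos{\left(t \right)}]:  C^{2} - 1 = 0
  [e^{- 3 x}]:  B^{3} - 8 = 0
Solving: A = -3, B = 2, C = -1.
Check against the point condition:
  u(0, 0) = 1  ⟹  B + C = 1  ✓
Hence u(x, t) = - 3 x^{2} - \cos{\left(t \right)} + 2 e^{- x}.

Answer: u(x, t) = - 3 x^{2} - \cos{\left(t \right)} + 2 e^{- x}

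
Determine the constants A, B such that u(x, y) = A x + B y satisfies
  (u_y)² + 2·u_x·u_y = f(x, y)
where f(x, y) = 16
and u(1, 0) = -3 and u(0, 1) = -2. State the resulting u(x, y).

Substitute the ansatz u = A x + B y into the left-hand side.
Derivatives of the ansatz:
  u_y = B
  u_x = A
Term by term:
  (u_y)² = B^{2}
  2·u_x·u_y = 2 A B
So the left-hand side equals
  2 A B + B^{2}
This must equal f(x, y) = 16 identically.
Matching coefficients of the independent functions:
  [constant term]:  2 A B + B^{2} = 16
These equations do not fix every constant; impose the point condition(s):
  u(1, 0) = -3  ⟹  A = -3
  u(0, 1) = -2  ⟹  B = -2
Solving the combined system: A = -3, B = -2.
Hence u(x, y) = - 3 x - 2 y.

Answer: u(x, y) = - 3 x - 2 y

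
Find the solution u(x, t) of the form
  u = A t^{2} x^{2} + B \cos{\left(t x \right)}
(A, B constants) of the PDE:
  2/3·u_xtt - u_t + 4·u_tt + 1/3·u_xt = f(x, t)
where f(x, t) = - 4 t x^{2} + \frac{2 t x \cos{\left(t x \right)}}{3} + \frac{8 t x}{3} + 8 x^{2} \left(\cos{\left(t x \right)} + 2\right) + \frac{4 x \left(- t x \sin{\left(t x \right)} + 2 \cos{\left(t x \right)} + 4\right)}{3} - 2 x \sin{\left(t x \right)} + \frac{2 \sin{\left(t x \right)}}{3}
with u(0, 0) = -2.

Substitute the ansatz u = A t^{2} x^{2} + B \cos{\left(t x \right)} into the left-hand side.
Derivatives of the ansatz:
  u_xtt = 4 A x + B t x^{2} \sin{\left(t x \right)} - 2 B x \cos{\left(t x \right)}
  u_t = 2 A t x^{2} - B x \sin{\left(t x \right)}
  u_tt = 2 A x^{2} - B x^{2} \cos{\left(t x \right)}
  u_xt = 4 A t x - B t x \cos{\left(t x \right)} - B \sin{\left(t x \right)}
Term by term:
  2/3·u_xtt = \frac{8 A x}{3} + \frac{2 B t x^{2} \sin{\left(t x \right)}}{3} - \frac{4 B x \cos{\left(t x \right)}}{3}
  -u_t = - 2 A t x^{2} + B x \sin{\left(t x \right)}
  4·u_tt = 8 A x^{2} - 4 B x^{2} \cos{\left(t x \right)}
  1/3·u_xt = \frac{4 A t x}{3} - \frac{B t x \cos{\left(t x \right)}}{3} - \frac{B \sin{\left(t x \right)}}{3}
So the left-hand side equals
  - 2 A t x^{2} + \frac{4 A t x}{3} + 8 A x^{2} + \frac{8 A x}{3} + \frac{2 B t x^{2} \sin{\left(t x \right)}}{3} - \frac{B t x \cos{\left(t x \right)}}{3} - 4 B x^{2} \cos{\left(t x \right)} + B x \sin{\left(t x \right)} - \frac{4 B x \cos{\left(t x \right)}}{3} - \frac{B \sin{\left(t x \right)}}{3}
This must equal f(x, t) identically; expanded, f = - \frac{4 t x^{2} \sin{\left(t x \right)}}{3} - 4 t x^{2} + \frac{2 t x \cos{\left(t x \right)}}{3} + \frac{8 t x}{3} + 8 x^{2} \cos{\left(t x \right)} + 16 x^{2} - 2 x \sin{\left(t x \right)} + \frac{8 x \cos{\left(t x \right)}}{3} + \frac{16 x}{3} + \frac{2 \sin{\left(t x \right)}}{3}.
Matching coefficients of the independent functions:
  [x]:  \frac{8 A}{3} = \frac{16}{3}
  [x^{2}]:  8 A = 16
  [t x]:  \frac{4 A}{3} = \frac{8}{3}
  [t x^{2}]:  - 2 A = -4
  [x \sin{\left(t x \right)}]:  B = -2
  [x \cos{\left(t x \right)}]:  - \frac{4 B}{3} = \frac{8}{3}
  [x^{2} \cos{\left(t x \right)}]:  - 4 B = 8
  [t x \cos{\left(t x \right)}, \sin{\left(t x \right)}]:  - \frac{B}{3} = \frac{2}{3}
  [t x^{2} \sin{\left(t x \right)}]:  \frac{2 B}{3} = - \frac{4}{3}
Solving: A = 2, B = -2.
Check against the point condition:
  u(0, 0) = -2  ⟹  B = -2  ✓
Hence u(x, t) = 2 t^{2} x^{2} - 2 \cos{\left(t x \right)}.

Answer: u(x, t) = 2 t^{2} x^{2} - 2 \cos{\left(t x \right)}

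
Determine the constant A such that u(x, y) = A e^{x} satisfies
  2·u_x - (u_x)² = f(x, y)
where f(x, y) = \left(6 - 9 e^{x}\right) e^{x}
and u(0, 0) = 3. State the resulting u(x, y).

Substitute the ansatz u = A e^{x} into the left-hand side.
Derivatives of the ansatz:
  u_x = A e^{x}
Term by term:
  2·u_x = 2 A e^{x}
  -(u_x)² = - A^{2} e^{2 x}
So the left-hand side equals
  - A^{2} e^{2 x} + 2 A e^{x}
This must equal f(x, y) identically; expanded, f = - 9 e^{2 x} + 6 e^{x}.
Matching coefficients of the independent functions:
  [e^{x}]:  2 A = 6
  [e^{2 x}]:  - A^{2} = -9
Solving: A = 3.
Check against the point condition:
  u(0, 0) = 3  ⟹  A = 3  ✓
Hence u(x, y) = 3 e^{x}.

Answer: u(x, y) = 3 e^{x}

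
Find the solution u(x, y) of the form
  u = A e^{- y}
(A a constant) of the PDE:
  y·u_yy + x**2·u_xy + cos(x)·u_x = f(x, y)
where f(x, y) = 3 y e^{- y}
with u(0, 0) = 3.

Substitute the ansatz u = A e^{- y} into the left-hand side.
Derivatives of the ansatz:
  u_yy = A e^{- y}
  u_xy = 0
  u_x = 0
Term by term:
  y·u_yy = A y e^{- y}
  x**2·u_xy = 0
  cos(x)·u_x = 0
So the left-hand side equals
  A y e^{- y}
This must equal f(x, y) = 3 y e^{- y} identically.
Matching coefficients of the independent functions:
  [y e^{- y}]:  A = 3
Solving: A = 3.
Check against the point condition:
  u(0, 0) = 3  ⟹  A = 3  ✓
Hence u(x, y) = 3 e^{- y}.

Answer: u(x, y) = 3 e^{- y}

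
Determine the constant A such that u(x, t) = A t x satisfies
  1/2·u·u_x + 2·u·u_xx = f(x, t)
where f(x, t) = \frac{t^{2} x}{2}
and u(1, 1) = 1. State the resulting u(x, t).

Answer: u(x, t) = t x

Derivation:
Substitute the ansatz u = A t x into the left-hand side.
Derivatives of the ansatz:
  u_x = A t
  u_xx = 0
Term by term:
  1/2·u·u_x = \frac{A^{2} t^{2} x}{2}
  2·u·u_xx = 0
So the left-hand side equals
  \frac{A^{2} t^{2} x}{2}
This must equal f(x, t) = \frac{t^{2} x}{2} identically.
Matching coefficients of the independent functions:
  [t^{2} x]:  \frac{A^{2}}{2} = \frac{1}{2}
These equations allow (A) = (-1) or (1).
Impose the point condition(s):
  u(1, 1) = 1  ⟹  A = 1
Only A = 1 satisfies everything.
Hence u(x, t) = t x.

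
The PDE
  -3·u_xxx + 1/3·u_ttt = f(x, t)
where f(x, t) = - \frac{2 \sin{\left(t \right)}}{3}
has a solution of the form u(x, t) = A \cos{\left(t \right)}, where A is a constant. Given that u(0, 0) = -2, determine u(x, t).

Answer: u(x, t) = - 2 \cos{\left(t \right)}

Derivation:
Substitute the ansatz u = A \cos{\left(t \right)} into the left-hand side.
Derivatives of the ansatz:
  u_xxx = 0
  u_ttt = A \sin{\left(t \right)}
Term by term:
  -3·u_xxx = 0
  1/3·u_ttt = \frac{A \sin{\left(t \right)}}{3}
So the left-hand side equals
  \frac{A \sin{\left(t \right)}}{3}
This must equal f(x, t) = - \frac{2 \sin{\left(t \right)}}{3} identically.
Matching coefficients of the independent functions:
  [\sin{\left(t \right)}]:  \frac{A}{3} = - \frac{2}{3}
Solving: A = -2.
Check against the point condition:
  u(0, 0) = -2  ⟹  A = -2  ✓
Hence u(x, t) = - 2 \cos{\left(t \right)}.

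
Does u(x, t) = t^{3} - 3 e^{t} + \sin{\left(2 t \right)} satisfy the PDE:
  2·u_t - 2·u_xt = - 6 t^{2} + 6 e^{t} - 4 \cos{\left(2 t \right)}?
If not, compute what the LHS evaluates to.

Answer: No, the LHS evaluates to 6 t^{2} - 6 e^{t} + 4 \cos{\left(2 t \right)}

Derivation:
Evaluate each term of the left-hand side for u = t^{3} - 3 e^{t} + \sin{\left(2 t \right)}.
Derivatives:
  u_t = 3 t^{2} - 3 e^{t} + 2 \cos{\left(2 t \right)}
  u_xt = 0
Terms:
  2·u_t = 6 t^{2} - 6 e^{t} + 4 \cos{\left(2 t \right)}
  -2·u_xt = 0
Sum: LHS = 6 t^{2} - 6 e^{t} + 4 \cos{\left(2 t \right)}
Given right-hand side: - 6 t^{2} + 6 e^{t} - 4 \cos{\left(2 t \right)}. Difference LHS − RHS = 12 t^{2} - 12 e^{t} + 8 \cos{\left(2 t \right)} ≠ 0, so u is not a solution.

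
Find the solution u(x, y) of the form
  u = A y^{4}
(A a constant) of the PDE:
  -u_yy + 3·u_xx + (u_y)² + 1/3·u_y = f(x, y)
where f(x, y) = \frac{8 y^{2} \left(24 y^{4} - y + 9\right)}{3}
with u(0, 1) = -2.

Substitute the ansatz u = A y^{4} into the left-hand side.
Derivatives of the ansatz:
  u_yy = 12 A y^{2}
  u_xx = 0
  u_y = 4 A y^{3}
Term by term:
  -u_yy = - 12 A y^{2}
  3·u_xx = 0
  (u_y)² = 16 A^{2} y^{6}
  1/3·u_y = \frac{4 A y^{3}}{3}
So the left-hand side equals
  16 A^{2} y^{6} + \frac{4 A y^{3}}{3} - 12 A y^{2}
This must equal f(x, y) identically; expanded, f = 64 y^{6} - \frac{8 y^{3}}{3} + 24 y^{2}.
Matching coefficients of the independent functions:
  [y^{2}]:  - 12 A = 24
  [y^{3}]:  \frac{4 A}{3} = - \frac{8}{3}
  [y^{6}]:  16 A^{2} = 64
Solving: A = -2.
Check against the point condition:
  u(0, 1) = -2  ⟹  A = -2  ✓
Hence u(x, y) = - 2 y^{4}.

Answer: u(x, y) = - 2 y^{4}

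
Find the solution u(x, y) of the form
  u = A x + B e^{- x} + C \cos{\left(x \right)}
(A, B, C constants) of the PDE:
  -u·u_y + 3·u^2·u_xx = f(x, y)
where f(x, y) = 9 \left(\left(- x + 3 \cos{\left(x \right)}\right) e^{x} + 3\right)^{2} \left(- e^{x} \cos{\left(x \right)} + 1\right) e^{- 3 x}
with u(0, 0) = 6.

Answer: u(x, y) = - x + 3 \cos{\left(x \right)} + 3 e^{- x}

Derivation:
Substitute the ansatz u = A x + B e^{- x} + C \cos{\left(x \right)} into the left-hand side.
Derivatives of the ansatz:
  u_y = 0
  u_xx = B e^{- x} - C \cos{\left(x \right)}
Term by term:
  -u·u_y = 0
  3·u^2·u_xx = 3 A^{2} B x^{2} e^{- x} - 3 A^{2} C x^{2} \cos{\left(x \right)} + 6 A B^{2} x e^{- 2 x} - 6 A C^{2} x \cos^{2}{\left(x \right)} + 3 B^{3} e^{- 3 x} + 3 B^{2} C e^{- 2 x} \cos{\left(x \right)} - 3 B C^{2} e^{- x} \cos^{2}{\left(x \right)} - 3 C^{3} \cos^{3}{\left(x \right)}
So the left-hand side equals
  3 A^{2} B x^{2} e^{- x} - 3 A^{2} C x^{2} \cos{\left(x \right)} + 6 A B^{2} x e^{- 2 x} - 6 A C^{2} x \cos^{2}{\left(x \right)} + 3 B^{3} e^{- 3 x} + 3 B^{2} C e^{- 2 x} \cos{\left(x \right)} - 3 B C^{2} e^{- x} \cos^{2}{\left(x \right)} - 3 C^{3} \cos^{3}{\left(x \right)}
This must equal f(x, y) identically; expanded, f = - 9 x^{2} \cos{\left(x \right)} + 9 x^{2} e^{- x} + 54 x \cos^{2}{\left(x \right)} - 54 x e^{- 2 x} - 81 \cos^{3}{\left(x \right)} - 81 e^{- x} \cos^{2}{\left(x \right)} + 81 e^{- 2 x} \cos{\left(x \right)} + 81 e^{- 3 x}.
Matching coefficients of the independent functions:
  [x e^{- 2 x}]:  6 A B^{2} = -54
  [x \cos^{2}{\left(x \right)}]:  - 6 A C^{2} = 54
  [x^{2} e^{- x}]:  3 A^{2} B = 9
  [x^{2} \cos{\left(x \right)}]:  - 3 A^{2} C = -9
  [e^{- 2 x} \cos{\left(x \right)}]:  3 B^{2} C = 81
  [e^{- x} \cos^{2}{\left(x \right)}]:  - 3 B C^{2} = -81
  [e^{- 3 x}]:  3 B^{3} = 81
  [\cos^{3}{\left(x \right)}]:  - 3 C^{3} = -81
Solving: A = -1, B = 3, C = 3.
Check against the point condition:
  u(0, 0) = 6  ⟹  B + C = 6  ✓
Hence u(x, y) = - x + 3 \cos{\left(x \right)} + 3 e^{- x}.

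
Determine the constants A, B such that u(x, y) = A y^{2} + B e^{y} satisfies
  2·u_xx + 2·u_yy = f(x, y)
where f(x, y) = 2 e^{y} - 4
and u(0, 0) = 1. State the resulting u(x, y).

Substitute the ansatz u = A y^{2} + B e^{y} into the left-hand side.
Derivatives of the ansatz:
  u_xx = 0
  u_yy = 2 A + B e^{y}
Term by term:
  2·u_xx = 0
  2·u_yy = 4 A + 2 B e^{y}
So the left-hand side equals
  4 A + 2 B e^{y}
This must equal f(x, y) = 2 e^{y} - 4 identically.
Matching coefficients of the independent functions:
  [constant term]:  4 A = -4
  [e^{y}]:  2 B = 2
Solving: A = -1, B = 1.
Check against the point condition:
  u(0, 0) = 1  ⟹  B = 1  ✓
Hence u(x, y) = - y^{2} + e^{y}.

Answer: u(x, y) = - y^{2} + e^{y}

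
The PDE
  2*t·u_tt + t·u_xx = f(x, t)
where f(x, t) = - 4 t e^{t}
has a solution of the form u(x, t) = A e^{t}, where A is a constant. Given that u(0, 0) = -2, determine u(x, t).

Substitute the ansatz u = A e^{t} into the left-hand side.
Derivatives of the ansatz:
  u_tt = A e^{t}
  u_xx = 0
Term by term:
  2*t·u_tt = 2 A t e^{t}
  t·u_xx = 0
So the left-hand side equals
  2 A t e^{t}
This must equal f(x, t) = - 4 t e^{t} identically.
Matching coefficients of the independent functions:
  [t e^{t}]:  2 A = -4
Solving: A = -2.
Check against the point condition:
  u(0, 0) = -2  ⟹  A = -2  ✓
Hence u(x, t) = - 2 e^{t}.

Answer: u(x, t) = - 2 e^{t}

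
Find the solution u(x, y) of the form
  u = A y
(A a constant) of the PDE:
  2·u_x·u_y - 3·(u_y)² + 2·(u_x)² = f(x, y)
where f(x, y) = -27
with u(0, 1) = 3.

Substitute the ansatz u = A y into the left-hand side.
Derivatives of the ansatz:
  u_x = 0
  u_y = A
Term by term:
  2·u_x·u_y = 0
  -3·(u_y)² = - 3 A^{2}
  2·(u_x)² = 0
So the left-hand side equals
  - 3 A^{2}
This must equal f(x, y) = -27 identically.
Matching coefficients of the independent functions:
  [constant term]:  - 3 A^{2} = -27
These equations allow (A) = (-3) or (3).
Impose the point condition(s):
  u(0, 1) = 3  ⟹  A = 3
Only A = 3 satisfies everything.
Hence u(x, y) = 3 y.

Answer: u(x, y) = 3 y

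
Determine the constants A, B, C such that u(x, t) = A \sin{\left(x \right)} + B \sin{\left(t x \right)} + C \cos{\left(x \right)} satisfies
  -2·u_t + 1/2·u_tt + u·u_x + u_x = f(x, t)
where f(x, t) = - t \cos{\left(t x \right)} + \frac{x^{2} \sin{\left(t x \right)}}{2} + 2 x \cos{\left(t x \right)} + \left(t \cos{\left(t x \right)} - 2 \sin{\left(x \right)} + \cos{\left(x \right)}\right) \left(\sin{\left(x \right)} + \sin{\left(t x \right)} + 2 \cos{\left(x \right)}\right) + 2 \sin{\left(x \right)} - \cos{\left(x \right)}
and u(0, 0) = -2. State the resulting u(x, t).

Answer: u(x, t) = - \sin{\left(x \right)} - \sin{\left(t x \right)} - 2 \cos{\left(x \right)}

Derivation:
Substitute the ansatz u = A \sin{\left(x \right)} + B \sin{\left(t x \right)} + C \cos{\left(x \right)} into the left-hand side.
Derivatives of the ansatz:
  u_t = B x \cos{\left(t x \right)}
  u_tt = - B x^{2} \sin{\left(t x \right)}
  u_x = A \cos{\left(x \right)} + B t \cos{\left(t x \right)} - C \sin{\left(x \right)}
Term by term:
  -2·u_t = - 2 B x \cos{\left(t x \right)}
  1/2·u_tt = - \frac{B x^{2} \sin{\left(t x \right)}}{2}
  u·u_x = A^{2} \sin{\left(x \right)} \cos{\left(x \right)} + A B t \sin{\left(x \right)} \cos{\left(t x \right)} + A B \sin{\left(t x \right)} \cos{\left(x \right)} - A C \sin^{2}{\left(x \right)} + A C \cos^{2}{\left(x \right)} + B^{2} t \sin{\left(t x \right)} \cos{\left(t x \right)} + B C t \cos{\left(x \right)} \cos{\left(t x \right)} - B C \sin{\left(x \right)} \sin{\left(t x \right)} - C^{2} \sin{\left(x \right)} \cos{\left(x \right)}
  u_x = A \cos{\left(x \right)} + B t \cos{\left(t x \right)} - C \sin{\left(x \right)}
So the left-hand side equals
  A^{2} \sin{\left(x \right)} \cos{\left(x \right)} + A B t \sin{\left(x \right)} \cos{\left(t x \right)} + A B \sin{\left(t x \right)} \cos{\left(x \right)} - A C \sin^{2}{\left(x \right)} + A C \cos^{2}{\left(x \right)} + A \cos{\left(x \right)} + B^{2} t \sin{\left(t x \right)} \cos{\left(t x \right)} + B C t \cos{\left(x \right)} \cos{\left(t x \right)} - B C \sin{\left(x \right)} \sin{\left(t x \right)} + B t \cos{\left(t x \right)} - \frac{B x^{2} \sin{\left(t x \right)}}{2} - 2 B x \cos{\left(t x \right)} - C^{2} \sin{\left(x \right)} \cos{\left(x \right)} - C \sin{\left(x \right)}
This must equal f(x, t) identically; expanded, f = t \sin{\left(x \right)} \cos{\left(t x \right)} + t \sin{\left(t x \right)} \cos{\left(t x \right)} + 2 t \cos{\left(x \right)} \cos{\left(t x \right)} - t \cos{\left(t x \right)} + \frac{x^{2} \sin{\left(t x \right)}}{2} + 2 x \cos{\left(t x \right)} - 2 \sin^{2}{\left(x \right)} - 2 \sin{\left(x \right)} \sin{\left(t x \right)} - 3 \sin{\left(x \right)} \cos{\left(x \right)} + 2 \sin{\left(x \right)} + \sin{\left(t x \right)} \cos{\left(x \right)} + 2 \cos^{2}{\left(x \right)} - \cos{\left(x \right)}.
Matching coefficients of the independent functions:
  [t \cos{\left(t x \right)}]:  B = -1
  [x \cos{\left(t x \right)}]:  - 2 B = 2
  [x^{2} \sin{\left(t x \right)}]:  - \frac{B}{2} = \frac{1}{2}
  [\sin{\left(x \right)} \sin{\left(t x \right)}]:  - B C = -2
  [\sin{\left(x \right)} \cos{\left(x \right)}]:  A^{2} - C^{2} = -3
  [\sin{\left(t x \right)} \cos{\left(x \right)}, t \sin{\left(x \right)} \cos{\left(t x \right)}]:  A B = 1
  [t \sin{\left(t x \right)} \cos{\left(t x \right)}]:  B^{2} = 1
  [t \cos{\left(x \right)} \cos{\left(t x \right)}]:  B C = 2
  [\sin{\left(x \right)}]:  - C = 2
  [\sin^{2}{\left(x \right)}]:  - A C = -2
  [\cos{\left(x \right)}]:  A = -1
  [\cos^{2}{\left(x \right)}]:  A C = 2
Solving: A = -1, B = -1, C = -2.
Check against the point condition:
  u(0, 0) = -2  ⟹  C = -2  ✓
Hence u(x, t) = - \sin{\left(x \right)} - \sin{\left(t x \right)} - 2 \cos{\left(x \right)}.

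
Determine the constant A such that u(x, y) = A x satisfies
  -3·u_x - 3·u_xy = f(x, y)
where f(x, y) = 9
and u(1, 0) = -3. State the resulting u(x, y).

Substitute the ansatz u = A x into the left-hand side.
Derivatives of the ansatz:
  u_x = A
  u_xy = 0
Term by term:
  -3·u_x = - 3 A
  -3·u_xy = 0
So the left-hand side equals
  - 3 A
This must equal f(x, y) = 9 identically.
Matching coefficients of the independent functions:
  [constant term]:  - 3 A = 9
Solving: A = -3.
Check against the point condition:
  u(1, 0) = -3  ⟹  A = -3  ✓
Hence u(x, y) = - 3 x.

Answer: u(x, y) = - 3 x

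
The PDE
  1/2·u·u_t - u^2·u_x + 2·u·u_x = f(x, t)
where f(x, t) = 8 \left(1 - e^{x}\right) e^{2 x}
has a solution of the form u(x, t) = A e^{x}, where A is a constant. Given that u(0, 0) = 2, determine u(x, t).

Substitute the ansatz u = A e^{x} into the left-hand side.
Derivatives of the ansatz:
  u_t = 0
  u_x = A e^{x}
Term by term:
  1/2·u·u_t = 0
  -u^2·u_x = - A^{3} e^{3 x}
  2·u·u_x = 2 A^{2} e^{2 x}
So the left-hand side equals
  - A^{3} e^{3 x} + 2 A^{2} e^{2 x}
This must equal f(x, t) identically; expanded, f = - 8 e^{3 x} + 8 e^{2 x}.
Matching coefficients of the independent functions:
  [e^{2 x}]:  2 A^{2} = 8
  [e^{3 x}]:  - A^{3} = -8
Solving: A = 2.
Check against the point condition:
  u(0, 0) = 2  ⟹  A = 2  ✓
Hence u(x, t) = 2 e^{x}.

Answer: u(x, t) = 2 e^{x}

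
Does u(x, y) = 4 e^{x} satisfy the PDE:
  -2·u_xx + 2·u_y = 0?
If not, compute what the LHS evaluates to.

Evaluate each term of the left-hand side for u = 4 e^{x}.
Derivatives:
  u_xx = 4 e^{x}
  u_y = 0
Terms:
  -2·u_xx = - 8 e^{x}
  2·u_y = 0
Sum: LHS = - 8 e^{x}
Given right-hand side: 0. Difference LHS − RHS = - 8 e^{x} ≠ 0, so u is not a solution.

Answer: No, the LHS evaluates to - 8 e^{x}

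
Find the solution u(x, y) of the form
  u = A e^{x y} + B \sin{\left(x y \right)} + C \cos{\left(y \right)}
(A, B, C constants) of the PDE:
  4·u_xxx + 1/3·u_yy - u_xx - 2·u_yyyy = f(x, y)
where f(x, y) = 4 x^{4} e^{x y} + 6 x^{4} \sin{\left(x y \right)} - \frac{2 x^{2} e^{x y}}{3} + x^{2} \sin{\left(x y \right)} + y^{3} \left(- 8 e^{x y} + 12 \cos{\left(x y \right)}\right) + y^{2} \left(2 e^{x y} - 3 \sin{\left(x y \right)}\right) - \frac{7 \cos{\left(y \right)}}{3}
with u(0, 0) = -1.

Substitute the ansatz u = A e^{x y} + B \sin{\left(x y \right)} + C \cos{\left(y \right)} into the left-hand side.
Derivatives of the ansatz:
  u_xxx = A y^{3} e^{x y} - B y^{3} \cos{\left(x y \right)}
  u_yy = A x^{2} e^{x y} - B x^{2} \sin{\left(x y \right)} - C \cos{\left(y \right)}
  u_xx = A y^{2} e^{x y} - B y^{2} \sin{\left(x y \right)}
  u_yyyy = A x^{4} e^{x y} + B x^{4} \sin{\left(x y \right)} + C \cos{\left(y \right)}
Term by term:
  4·u_xxx = 4 A y^{3} e^{x y} - 4 B y^{3} \cos{\left(x y \right)}
  1/3·u_yy = \frac{A x^{2} e^{x y}}{3} - \frac{B x^{2} \sin{\left(x y \right)}}{3} - \frac{C \cos{\left(y \right)}}{3}
  -u_xx = - A y^{2} e^{x y} + B y^{2} \sin{\left(x y \right)}
  -2·u_yyyy = - 2 A x^{4} e^{x y} - 2 B x^{4} \sin{\left(x y \right)} - 2 C \cos{\left(y \right)}
So the left-hand side equals
  - 2 A x^{4} e^{x y} + \frac{A x^{2} e^{x y}}{3} + 4 A y^{3} e^{x y} - A y^{2} e^{x y} - 2 B x^{4} \sin{\left(x y \right)} - \frac{B x^{2} \sin{\left(x y \right)}}{3} - 4 B y^{3} \cos{\left(x y \right)} + B y^{2} \sin{\left(x y \right)} - \frac{7 C \cos{\left(y \right)}}{3}
This must equal f(x, y) identically; expanded, f = 4 x^{4} e^{x y} + 6 x^{4} \sin{\left(x y \right)} - \frac{2 x^{2} e^{x y}}{3} + x^{2} \sin{\left(x y \right)} - 8 y^{3} e^{x y} + 12 y^{3} \cos{\left(x y \right)} + 2 y^{2} e^{x y} - 3 y^{2} \sin{\left(x y \right)} - \frac{7 \cos{\left(y \right)}}{3}.
Matching coefficients of the independent functions:
  [x^{2} e^{x y}]:  \frac{A}{3} = - \frac{2}{3}
  [x^{2} \sin{\left(x y \right)}]:  - \frac{B}{3} = 1
  [x^{4} e^{x y}]:  - 2 A = 4
  [x^{4} \sin{\left(x y \right)}]:  - 2 B = 6
  [y^{2} e^{x y}]:  - A = 2
  [y^{2} \sin{\left(x y \right)}]:  B = -3
  [y^{3} e^{x y}]:  4 A = -8
  [y^{3} \cos{\left(x y \right)}]:  - 4 B = 12
  [\cos{\left(y \right)}]:  - \frac{7 C}{3} = - \frac{7}{3}
Solving: A = -2, B = -3, C = 1.
Check against the point condition:
  u(0, 0) = -1  ⟹  A + C = -1  ✓
Hence u(x, y) = - 2 e^{x y} - 3 \sin{\left(x y \right)} + \cos{\left(y \right)}.

Answer: u(x, y) = - 2 e^{x y} - 3 \sin{\left(x y \right)} + \cos{\left(y \right)}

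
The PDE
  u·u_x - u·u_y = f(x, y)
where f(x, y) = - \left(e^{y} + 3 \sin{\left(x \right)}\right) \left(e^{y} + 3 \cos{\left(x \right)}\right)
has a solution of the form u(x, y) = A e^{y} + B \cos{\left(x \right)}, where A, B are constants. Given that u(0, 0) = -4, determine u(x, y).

Substitute the ansatz u = A e^{y} + B \cos{\left(x \right)} into the left-hand side.
Derivatives of the ansatz:
  u_x = - B \sin{\left(x \right)}
  u_y = A e^{y}
Term by term:
  u·u_x = - A B e^{y} \sin{\left(x \right)} - B^{2} \sin{\left(x \right)} \cos{\left(x \right)}
  -u·u_y = - A^{2} e^{2 y} - A B e^{y} \cos{\left(x \right)}
So the left-hand side equals
  - A^{2} e^{2 y} - A B e^{y} \sin{\left(x \right)} - A B e^{y} \cos{\left(x \right)} - B^{2} \sin{\left(x \right)} \cos{\left(x \right)}
This must equal f(x, y) identically; expanded, f = - e^{2 y} - 3 e^{y} \sin{\left(x \right)} - 3 e^{y} \cos{\left(x \right)} - 9 \sin{\left(x \right)} \cos{\left(x \right)}.
Matching coefficients of the independent functions:
  [e^{y} \sin{\left(x \right)}, e^{y} \cos{\left(x \right)}]:  - A B = -3
  [\sin{\left(x \right)} \cos{\left(x \right)}]:  - B^{2} = -9
  [e^{2 y}]:  - A^{2} = -1
These equations allow (A, B) = (-1, -3) or (1, 3).
Impose the point condition(s):
  u(0, 0) = -4  ⟹  A + B = -4
Only A = -1, B = -3 satisfies everything.
Hence u(x, y) = - e^{y} - 3 \cos{\left(x \right)}.

Answer: u(x, y) = - e^{y} - 3 \cos{\left(x \right)}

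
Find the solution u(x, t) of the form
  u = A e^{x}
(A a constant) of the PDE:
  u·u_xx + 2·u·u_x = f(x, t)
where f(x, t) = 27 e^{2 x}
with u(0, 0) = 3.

Substitute the ansatz u = A e^{x} into the left-hand side.
Derivatives of the ansatz:
  u_xx = A e^{x}
  u_x = A e^{x}
Term by term:
  u·u_xx = A^{2} e^{2 x}
  2·u·u_x = 2 A^{2} e^{2 x}
So the left-hand side equals
  3 A^{2} e^{2 x}
This must equal f(x, t) = 27 e^{2 x} identically.
Matching coefficients of the independent functions:
  [e^{2 x}]:  3 A^{2} = 27
These equations allow (A) = (-3) or (3).
Impose the point condition(s):
  u(0, 0) = 3  ⟹  A = 3
Only A = 3 satisfies everything.
Hence u(x, t) = 3 e^{x}.

Answer: u(x, t) = 3 e^{x}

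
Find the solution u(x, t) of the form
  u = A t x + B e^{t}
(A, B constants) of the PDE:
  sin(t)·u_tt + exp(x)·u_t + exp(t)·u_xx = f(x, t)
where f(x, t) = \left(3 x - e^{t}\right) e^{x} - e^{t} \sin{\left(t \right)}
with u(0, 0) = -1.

Answer: u(x, t) = 3 t x - e^{t}

Derivation:
Substitute the ansatz u = A t x + B e^{t} into the left-hand side.
Derivatives of the ansatz:
  u_tt = B e^{t}
  u_t = A x + B e^{t}
  u_xx = 0
Term by term:
  sin(t)·u_tt = B e^{t} \sin{\left(t \right)}
  exp(x)·u_t = A x e^{x} + B e^{t} e^{x}
  exp(t)·u_xx = 0
So the left-hand side equals
  A x e^{x} + B e^{t} e^{x} + B e^{t} \sin{\left(t \right)}
This must equal f(x, t) identically; expanded, f = 3 x e^{x} - e^{t} e^{x} - e^{t} \sin{\left(t \right)}.
Matching coefficients of the independent functions:
  [x e^{x}]:  A = 3
  [e^{t} e^{x}, e^{t} \sin{\left(t \right)}]:  B = -1
Solving: A = 3, B = -1.
Check against the point condition:
  u(0, 0) = -1  ⟹  B = -1  ✓
Hence u(x, t) = 3 t x - e^{t}.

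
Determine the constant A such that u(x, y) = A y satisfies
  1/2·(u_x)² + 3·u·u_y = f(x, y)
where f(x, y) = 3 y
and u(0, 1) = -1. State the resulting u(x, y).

Answer: u(x, y) = - y

Derivation:
Substitute the ansatz u = A y into the left-hand side.
Derivatives of the ansatz:
  u_x = 0
  u_y = A
Term by term:
  1/2·(u_x)² = 0
  3·u·u_y = 3 A^{2} y
So the left-hand side equals
  3 A^{2} y
This must equal f(x, y) = 3 y identically.
Matching coefficients of the independent functions:
  [y]:  3 A^{2} = 3
These equations allow (A) = (-1) or (1).
Impose the point condition(s):
  u(0, 1) = -1  ⟹  A = -1
Only A = -1 satisfies everything.
Hence u(x, y) = - y.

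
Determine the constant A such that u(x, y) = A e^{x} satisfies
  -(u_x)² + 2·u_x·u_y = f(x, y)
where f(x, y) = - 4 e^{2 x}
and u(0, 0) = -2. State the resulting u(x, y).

Substitute the ansatz u = A e^{x} into the left-hand side.
Derivatives of the ansatz:
  u_x = A e^{x}
  u_y = 0
Term by term:
  -(u_x)² = - A^{2} e^{2 x}
  2·u_x·u_y = 0
So the left-hand side equals
  - A^{2} e^{2 x}
This must equal f(x, y) = - 4 e^{2 x} identically.
Matching coefficients of the independent functions:
  [e^{2 x}]:  - A^{2} = -4
These equations allow (A) = (-2) or (2).
Impose the point condition(s):
  u(0, 0) = -2  ⟹  A = -2
Only A = -2 satisfies everything.
Hence u(x, y) = - 2 e^{x}.

Answer: u(x, y) = - 2 e^{x}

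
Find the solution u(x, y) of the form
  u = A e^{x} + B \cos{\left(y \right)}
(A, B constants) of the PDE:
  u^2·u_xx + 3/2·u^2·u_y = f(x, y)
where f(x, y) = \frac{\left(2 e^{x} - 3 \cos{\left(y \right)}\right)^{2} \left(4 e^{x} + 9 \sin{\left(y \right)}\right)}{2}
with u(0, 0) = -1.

Substitute the ansatz u = A e^{x} + B \cos{\left(y \right)} into the left-hand side.
Derivatives of the ansatz:
  u_xx = A e^{x}
  u_y = - B \sin{\left(y \right)}
Term by term:
  u^2·u_xx = A^{3} e^{3 x} + 2 A^{2} B e^{2 x} \cos{\left(y \right)} + A B^{2} e^{x} \cos^{2}{\left(y \right)}
  3/2·u^2·u_y = - \frac{3 A^{2} B e^{2 x} \sin{\left(y \right)}}{2} - 3 A B^{2} e^{x} \sin{\left(y \right)} \cos{\left(y \right)} - \frac{3 B^{3} \sin{\left(y \right)} \cos^{2}{\left(y \right)}}{2}
So the left-hand side equals
  A^{3} e^{3 x} - \frac{3 A^{2} B e^{2 x} \sin{\left(y \right)}}{2} + 2 A^{2} B e^{2 x} \cos{\left(y \right)} - 3 A B^{2} e^{x} \sin{\left(y \right)} \cos{\left(y \right)} + A B^{2} e^{x} \cos^{2}{\left(y \right)} - \frac{3 B^{3} \sin{\left(y \right)} \cos^{2}{\left(y \right)}}{2}
This must equal f(x, y) identically; expanded, f = 8 e^{3 x} + 18 e^{2 x} \sin{\left(y \right)} - 24 e^{2 x} \cos{\left(y \right)} - 54 e^{x} \sin{\left(y \right)} \cos{\left(y \right)} + 18 e^{x} \cos^{2}{\left(y \right)} + \frac{81 \sin{\left(y \right)} \cos^{2}{\left(y \right)}}{2}.
Matching coefficients of the independent functions:
  [e^{x} \cos^{2}{\left(y \right)}]:  A B^{2} = 18
  [e^{2 x} \sin{\left(y \right)}]:  - \frac{3 A^{2} B}{2} = 18
  [e^{2 x} \cos{\left(y \right)}]:  2 A^{2} B = -24
  [\sin{\left(y \right)} \cos^{2}{\left(y \right)}]:  - \frac{3 B^{3}}{2} = \frac{81}{2}
  [e^{x} \sin{\left(y \right)} \cos{\left(y \right)}]:  - 3 A B^{2} = -54
  [e^{3 x}]:  A^{3} = 8
Solving: A = 2, B = -3.
Check against the point condition:
  u(0, 0) = -1  ⟹  A + B = -1  ✓
Hence u(x, y) = 2 e^{x} - 3 \cos{\left(y \right)}.

Answer: u(x, y) = 2 e^{x} - 3 \cos{\left(y \right)}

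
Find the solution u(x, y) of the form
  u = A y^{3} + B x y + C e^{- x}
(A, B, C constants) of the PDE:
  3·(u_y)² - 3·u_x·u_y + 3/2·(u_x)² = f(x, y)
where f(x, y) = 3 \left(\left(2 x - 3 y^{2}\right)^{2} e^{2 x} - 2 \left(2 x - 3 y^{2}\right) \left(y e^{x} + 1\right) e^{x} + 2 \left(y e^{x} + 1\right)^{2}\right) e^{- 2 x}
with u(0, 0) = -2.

Answer: u(x, y) = 2 x y - y^{3} - 2 e^{- x}

Derivation:
Substitute the ansatz u = A y^{3} + B x y + C e^{- x} into the left-hand side.
Derivatives of the ansatz:
  u_y = 3 A y^{2} + B x
  u_x = B y - C e^{- x}
Term by term:
  3·(u_y)² = 27 A^{2} y^{4} + 18 A B x y^{2} + 3 B^{2} x^{2}
  -3·u_x·u_y = - 9 A B y^{3} + 9 A C y^{2} e^{- x} - 3 B^{2} x y + 3 B C x e^{- x}
  3/2·(u_x)² = \frac{3 B^{2} y^{2}}{2} - 3 B C y e^{- x} + \frac{3 C^{2} e^{- 2 x}}{2}
So the left-hand side equals
  27 A^{2} y^{4} + 18 A B x y^{2} - 9 A B y^{3} + 9 A C y^{2} e^{- x} + 3 B^{2} x^{2} - 3 B^{2} x y + \frac{3 B^{2} y^{2}}{2} + 3 B C x e^{- x} - 3 B C y e^{- x} + \frac{3 C^{2} e^{- 2 x}}{2}
This must equal f(x, y) identically; expanded, f = 12 x^{2} - 36 x y^{2} - 12 x y - 12 x e^{- x} + 27 y^{4} + 18 y^{3} + 6 y^{2} + 18 y^{2} e^{- x} + 12 y e^{- x} + 6 e^{- 2 x}.
Matching coefficients of the independent functions:
  [x^{2}]:  3 B^{2} = 12
  [y^{2}]:  \frac{3 B^{2}}{2} = 6
  [y^{3}]:  - 9 A B = 18
  [y^{4}]:  27 A^{2} = 27
  [x y]:  - 3 B^{2} = -12
  [x y^{2}]:  18 A B = -36
  [x e^{- x}]:  3 B C = -12
  [y e^{- x}]:  - 3 B C = 12
  [y^{2} e^{- x}]:  9 A C = 18
  [e^{- 2 x}]:  \frac{3 C^{2}}{2} = 6
These equations allow (A, B, C) = (-1, 2, -2) or (1, -2, 2).
Impose the point condition(s):
  u(0, 0) = -2  ⟹  C = -2
Only A = -1, B = 2, C = -2 satisfies everything.
Hence u(x, y) = 2 x y - y^{3} - 2 e^{- x}.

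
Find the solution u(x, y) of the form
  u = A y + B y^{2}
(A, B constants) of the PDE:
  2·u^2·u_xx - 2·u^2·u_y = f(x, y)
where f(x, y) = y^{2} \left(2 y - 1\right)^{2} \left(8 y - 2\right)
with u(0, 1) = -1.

Substitute the ansatz u = A y + B y^{2} into the left-hand side.
Derivatives of the ansatz:
  u_xx = 0
  u_y = A + 2 B y
Term by term:
  2·u^2·u_xx = 0
  -2·u^2·u_y = - 2 A^{3} y^{2} - 8 A^{2} B y^{3} - 10 A B^{2} y^{4} - 4 B^{3} y^{5}
So the left-hand side equals
  - 2 A^{3} y^{2} - 8 A^{2} B y^{3} - 10 A B^{2} y^{4} - 4 B^{3} y^{5}
This must equal f(x, y) identically; expanded, f = 32 y^{5} - 40 y^{4} + 16 y^{3} - 2 y^{2}.
Matching coefficients of the independent functions:
  [y^{2}]:  - 2 A^{3} = -2
  [y^{3}]:  - 8 A^{2} B = 16
  [y^{4}]:  - 10 A B^{2} = -40
  [y^{5}]:  - 4 B^{3} = 32
Solving: A = 1, B = -2.
Check against the point condition:
  u(0, 1) = -1  ⟹  A + B = -1  ✓
Hence u(x, y) = - 2 y^{2} + y.

Answer: u(x, y) = - 2 y^{2} + y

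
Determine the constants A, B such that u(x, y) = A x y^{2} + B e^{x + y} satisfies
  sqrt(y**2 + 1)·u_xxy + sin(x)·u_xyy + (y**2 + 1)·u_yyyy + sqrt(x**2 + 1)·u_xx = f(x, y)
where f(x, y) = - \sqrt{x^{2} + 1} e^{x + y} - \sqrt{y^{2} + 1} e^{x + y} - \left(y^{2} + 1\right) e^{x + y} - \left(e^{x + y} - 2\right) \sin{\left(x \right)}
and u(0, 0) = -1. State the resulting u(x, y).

Substitute the ansatz u = A x y^{2} + B e^{x + y} into the left-hand side.
Derivatives of the ansatz:
  u_xxy = B e^{x} e^{y}
  u_xyy = 2 A + B e^{x} e^{y}
  u_yyyy = B e^{x} e^{y}
  u_xx = B e^{x} e^{y}
Term by term:
  sqrt(y**2 + 1)·u_xxy = B \sqrt{y^{2} + 1} e^{x} e^{y}
  sin(x)·u_xyy = 2 A \sin{\left(x \right)} + B e^{x} e^{y} \sin{\left(x \right)}
  (y**2 + 1)·u_yyyy = B y^{2} e^{x} e^{y} + B e^{x} e^{y}
  sqrt(x**2 + 1)·u_xx = B \sqrt{x^{2} + 1} e^{x} e^{y}
So the left-hand side equals
  2 A \sin{\left(x \right)} + B y^{2} e^{x} e^{y} + B \sqrt{x^{2} + 1} e^{x} e^{y} + B \sqrt{y^{2} + 1} e^{x} e^{y} + B e^{x} e^{y} \sin{\left(x \right)} + B e^{x} e^{y}
This must equal f(x, y) identically; expanded, f = - y^{2} e^{x} e^{y} - \sqrt{x^{2} + 1} e^{x} e^{y} - \sqrt{y^{2} + 1} e^{x} e^{y} - e^{x} e^{y} \sin{\left(x \right)} - e^{x} e^{y} + 2 \sin{\left(x \right)}.
Matching coefficients of the independent functions:
  [e^{x} e^{y}, y^{2} e^{x} e^{y}, \sqrt{x^{2} + 1} e^{x} e^{y}, \sqrt{y^{2} + 1} e^{x} e^{y}, …]:  B = -1
  [\sin{\left(x \right)}]:  2 A = 2
Solving: A = 1, B = -1.
Check against the point condition:
  u(0, 0) = -1  ⟹  B = -1  ✓
Hence u(x, y) = x y^{2} - e^{x + y}.

Answer: u(x, y) = x y^{2} - e^{x + y}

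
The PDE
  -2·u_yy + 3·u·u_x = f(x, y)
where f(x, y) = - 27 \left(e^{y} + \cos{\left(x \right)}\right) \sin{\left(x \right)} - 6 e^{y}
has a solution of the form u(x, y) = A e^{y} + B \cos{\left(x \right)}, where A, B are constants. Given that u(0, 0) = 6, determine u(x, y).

Substitute the ansatz u = A e^{y} + B \cos{\left(x \right)} into the left-hand side.
Derivatives of the ansatz:
  u_yy = A e^{y}
  u_x = - B \sin{\left(x \right)}
Term by term:
  -2·u_yy = - 2 A e^{y}
  3·u·u_x = - 3 A B e^{y} \sin{\left(x \right)} - 3 B^{2} \sin{\left(x \right)} \cos{\left(x \right)}
So the left-hand side equals
  - 3 A B e^{y} \sin{\left(x \right)} - 2 A e^{y} - 3 B^{2} \sin{\left(x \right)} \cos{\left(x \right)}
This must equal f(x, y) identically; expanded, f = - 27 e^{y} \sin{\left(x \right)} - 6 e^{y} - 27 \sin{\left(x \right)} \cos{\left(x \right)}.
Matching coefficients of the independent functions:
  [e^{y} \sin{\left(x \right)}]:  - 3 A B = -27
  [\sin{\left(x \right)} \cos{\left(x \right)}]:  - 3 B^{2} = -27
  [e^{y}]:  - 2 A = -6
Solving: A = 3, B = 3.
Check against the point condition:
  u(0, 0) = 6  ⟹  A + B = 6  ✓
Hence u(x, y) = 3 e^{y} + 3 \cos{\left(x \right)}.

Answer: u(x, y) = 3 e^{y} + 3 \cos{\left(x \right)}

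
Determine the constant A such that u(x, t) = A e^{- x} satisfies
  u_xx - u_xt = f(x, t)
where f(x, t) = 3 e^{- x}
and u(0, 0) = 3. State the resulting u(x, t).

Answer: u(x, t) = 3 e^{- x}

Derivation:
Substitute the ansatz u = A e^{- x} into the left-hand side.
Derivatives of the ansatz:
  u_xx = A e^{- x}
  u_xt = 0
Term by term:
  u_xx = A e^{- x}
  -u_xt = 0
So the left-hand side equals
  A e^{- x}
This must equal f(x, t) = 3 e^{- x} identically.
Matching coefficients of the independent functions:
  [e^{- x}]:  A = 3
Solving: A = 3.
Check against the point condition:
  u(0, 0) = 3  ⟹  A = 3  ✓
Hence u(x, t) = 3 e^{- x}.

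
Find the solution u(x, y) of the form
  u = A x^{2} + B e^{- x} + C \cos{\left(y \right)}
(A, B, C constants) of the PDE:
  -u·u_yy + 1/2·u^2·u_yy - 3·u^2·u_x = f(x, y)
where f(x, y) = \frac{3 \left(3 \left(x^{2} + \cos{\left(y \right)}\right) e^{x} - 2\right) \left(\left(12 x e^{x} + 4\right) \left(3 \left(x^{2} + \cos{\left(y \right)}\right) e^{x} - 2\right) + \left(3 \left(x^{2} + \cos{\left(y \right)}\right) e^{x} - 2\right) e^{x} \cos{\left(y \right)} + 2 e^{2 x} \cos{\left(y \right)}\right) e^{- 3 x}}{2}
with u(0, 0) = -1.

Substitute the ansatz u = A x^{2} + B e^{- x} + C \cos{\left(y \right)} into the left-hand side.
Derivatives of the ansatz:
  u_yy = - C \cos{\left(y \right)}
  u_x = 2 A x - B e^{- x}
Term by term:
  -u·u_yy = A C x^{2} \cos{\left(y \right)} + B C e^{- x} \cos{\left(y \right)} + C^{2} \cos^{2}{\left(y \right)}
  1/2·u^2·u_yy = - \frac{A^{2} C x^{4} \cos{\left(y \right)}}{2} - A B C x^{2} e^{- x} \cos{\left(y \right)} - A C^{2} x^{2} \cos^{2}{\left(y \right)} - \frac{B^{2} C e^{- 2 x} \cos{\left(y \right)}}{2} - B C^{2} e^{- x} \cos^{2}{\left(y \right)} - \frac{C^{3} \cos^{3}{\left(y \right)}}{2}
  -3·u^2·u_x = - 6 A^{3} x^{5} + 3 A^{2} B x^{4} e^{- x} - 12 A^{2} B x^{3} e^{- x} - 12 A^{2} C x^{3} \cos{\left(y \right)} + 6 A B^{2} x^{2} e^{- 2 x} - 6 A B^{2} x e^{- 2 x} + 6 A B C x^{2} e^{- x} \cos{\left(y \right)} - 12 A B C x e^{- x} \cos{\left(y \right)} - 6 A C^{2} x \cos^{2}{\left(y \right)} + 3 B^{3} e^{- 3 x} + 6 B^{2} C e^{- 2 x} \cos{\left(y \right)} + 3 B C^{2} e^{- x} \cos^{2}{\left(y \right)}
So the left-hand side equals
  - 6 A^{3} x^{5} + 3 A^{2} B x^{4} e^{- x} - 12 A^{2} B x^{3} e^{- x} - \frac{A^{2} C x^{4} \cos{\left(y \right)}}{2} - 12 A^{2} C x^{3} \cos{\left(y \right)} + 6 A B^{2} x^{2} e^{- 2 x} - 6 A B^{2} x e^{- 2 x} + 5 A B C x^{2} e^{- x} \cos{\left(y \right)} - 12 A B C x e^{- x} \cos{\left(y \right)} - A C^{2} x^{2} \cos^{2}{\left(y \right)} - 6 A C^{2} x \cos^{2}{\left(y \right)} + A C x^{2} \cos{\left(y \right)} + 3 B^{3} e^{- 3 x} + \frac{11 B^{2} C e^{- 2 x} \cos{\left(y \right)}}{2} + 2 B C^{2} e^{- x} \cos^{2}{\left(y \right)} + B C e^{- x} \cos{\left(y \right)} - \frac{C^{3} \cos^{3}{\left(y \right)}}{2} + C^{2} \cos^{2}{\left(y \right)}
This must equal f(x, y) identically; expanded, f = 162 x^{5} + \frac{27 x^{4} \cos{\left(y \right)}}{2} + 54 x^{4} e^{- x} + 324 x^{3} \cos{\left(y \right)} - 216 x^{3} e^{- x} + 27 x^{2} \cos^{2}{\left(y \right)} + 9 x^{2} \cos{\left(y \right)} + 90 x^{2} e^{- x} \cos{\left(y \right)} - 72 x^{2} e^{- 2 x} + 162 x \cos^{2}{\left(y \right)} - 216 x e^{- x} \cos{\left(y \right)} + 72 x e^{- 2 x} + \frac{27 \cos^{3}{\left(y \right)}}{2} + 9 \cos^{2}{\left(y \right)} + 36 e^{- x} \cos^{2}{\left(y \right)} - 6 e^{- x} \cos{\left(y \right)} - 66 e^{- 2 x} \cos{\left(y \right)} + 24 e^{- 3 x}.
Matching coefficients of the independent functions:
(each divided by its leading coefficient; functions giving the same equation are listed together)
  [x^{5}]:  A^{3} + 27 = 0
  [x e^{- 2 x}, x^{2} e^{- 2 x}]:  A B^{2} + 12 = 0
  [x \cos^{2}{\left(y \right)}, x^{2} \cos^{2}{\left(y \right)}]:  A C^{2} + 27 = 0
  [x^{2} \cos{\left(y \right)}]:  A C - 9 = 0
  [x^{3} e^{- x}, x^{4} e^{- x}]:  A^{2} B - 18 = 0
  [x^{3} \cos{\left(y \right)}, x^{4} \cos{\left(y \right)}]:  A^{2} C + 27 = 0
  [e^{- 2 x} \cos{\left(y \right)}]:  B^{2} C + 12 = 0
  [e^{- x} \cos{\left(y \right)}]:  B C + 6 = 0
  [e^{- x} \cos^{2}{\left(y \right)}]:  B C^{2} - 18 = 0
  [x e^{- x} \cos{\left(y \right)}, x^{2} e^{- x} \cos{\left(y \right)}]:  A B C - 18 = 0
  [e^{- 3 x}]:  B^{3} - 8 = 0
  [\cos^{2}{\left(y \right)}]:  C^{2} - 9 = 0
  [\cos^{3}{\left(y \right)}]:  C^{3} + 27 = 0
Solving: A = -3, B = 2, C = -3.
Check against the point condition:
  u(0, 0) = -1  ⟹  B + C = -1  ✓
Hence u(x, y) = - 3 x^{2} - 3 \cos{\left(y \right)} + 2 e^{- x}.

Answer: u(x, y) = - 3 x^{2} - 3 \cos{\left(y \right)} + 2 e^{- x}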